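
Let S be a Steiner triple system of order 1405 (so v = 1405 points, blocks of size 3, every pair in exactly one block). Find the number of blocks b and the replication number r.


An STS(v) is a 2-(v, 3, 1) BIBD: block size k = 3, λ = 1.
Replication: r(k − 1) = λ(v − 1) ⇒ r·2 = 1405 − 1 = 1404 ⇒ r = 702.
Block count: b = v(v − 1)/6 = 1405·1404/6 = 1972620/6 = 328770.
(Check via bk = vr: 328770·3 = 986310 = 1405·702 = 986310 ✓.)

r = 702, b = 328770.


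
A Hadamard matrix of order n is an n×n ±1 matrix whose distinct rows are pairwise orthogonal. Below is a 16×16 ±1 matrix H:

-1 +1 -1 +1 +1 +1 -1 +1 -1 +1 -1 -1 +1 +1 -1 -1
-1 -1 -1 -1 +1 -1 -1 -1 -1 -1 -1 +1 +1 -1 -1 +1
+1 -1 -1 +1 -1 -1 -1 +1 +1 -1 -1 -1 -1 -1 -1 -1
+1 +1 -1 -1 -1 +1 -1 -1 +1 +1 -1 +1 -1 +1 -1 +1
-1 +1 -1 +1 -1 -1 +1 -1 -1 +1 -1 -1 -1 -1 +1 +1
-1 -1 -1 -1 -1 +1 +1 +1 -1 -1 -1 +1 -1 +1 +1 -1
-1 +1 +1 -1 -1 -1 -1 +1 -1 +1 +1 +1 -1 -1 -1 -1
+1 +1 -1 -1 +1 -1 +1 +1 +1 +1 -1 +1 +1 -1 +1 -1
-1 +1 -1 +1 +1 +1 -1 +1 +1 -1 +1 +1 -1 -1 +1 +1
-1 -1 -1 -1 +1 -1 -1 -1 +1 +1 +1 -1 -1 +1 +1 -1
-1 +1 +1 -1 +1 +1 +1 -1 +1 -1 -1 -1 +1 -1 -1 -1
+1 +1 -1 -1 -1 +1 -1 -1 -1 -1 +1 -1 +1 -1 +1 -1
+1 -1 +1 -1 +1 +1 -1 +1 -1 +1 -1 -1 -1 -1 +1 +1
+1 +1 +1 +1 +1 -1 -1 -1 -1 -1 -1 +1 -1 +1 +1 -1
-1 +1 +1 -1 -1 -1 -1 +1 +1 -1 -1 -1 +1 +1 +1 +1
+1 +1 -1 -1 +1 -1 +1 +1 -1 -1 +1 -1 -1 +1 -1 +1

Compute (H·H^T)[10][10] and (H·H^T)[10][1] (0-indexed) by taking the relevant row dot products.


Row 1 of H: [-1, -1, -1, -1, 1, -1, -1, -1, -1, -1, -1, 1, 1, -1, -1, 1].
Row 10 of H: [-1, 1, 1, -1, 1, 1, 1, -1, 1, -1, -1, -1, 1, -1, -1, -1].
(H·H^T)[10][10] = Σ_j H[10][j]·H[10][j] = (-1)² + (1)² + (1)² + (-1)² + (1)² + (1)² + (1)² + (-1)² + (1)² + (-1)² + (-1)² + (-1)² + (1)² + (-1)² + (-1)² + (-1)² = 1 + 1 + 1 + 1 + 1 + 1 + 1 + 1 + 1 + 1 + 1 + 1 + 1 + 1 + 1 + 1 = 16.
(H·H^T)[10][1] = Σ_j H[10][j]·H[1][j] = (-1)·(-1) + (1)·(-1) + (1)·(-1) + (-1)·(-1) + (1)·(1) + (1)·(-1) + (1)·(-1) + (-1)·(-1) + (1)·(-1) + (-1)·(-1) + (-1)·(-1) + (-1)·(1) + (1)·(1) + (-1)·(-1) + (-1)·(-1) + (-1)·(1) = 1 + -1 + -1 + 1 + 1 + -1 + -1 + 1 + -1 + 1 + 1 + -1 + 1 + 1 + 1 + -1 = 2.
Rows 10 and 1 are not orthogonal (dot product = 2 ≠ 0), so H is not a Hadamard matrix.

(10,10) entry = 16; (10,1) entry = 2.


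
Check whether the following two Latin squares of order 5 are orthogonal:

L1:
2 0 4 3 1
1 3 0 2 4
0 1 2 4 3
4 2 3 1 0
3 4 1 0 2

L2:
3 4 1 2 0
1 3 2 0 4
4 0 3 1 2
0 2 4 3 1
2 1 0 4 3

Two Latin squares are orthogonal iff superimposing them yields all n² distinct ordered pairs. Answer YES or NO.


Form the n² = 25 superimposed pairs (L1[i][j], L2[i][j]), row by row (rows and columns indexed from 0):
row 0: (2,3) (0,4) (4,1) (3,2) (1,0)
row 1: (1,1) (3,3) (0,2) (2,0) (4,4)
row 2: (0,4) (1,0) (2,3) (4,1) (3,2)
row 3: (4,0) (2,2) (3,4) (1,3) (0,1)
row 4: (3,2) (4,1) (1,0) (0,4) (2,3)
Orthogonality requires all 25 pairs distinct.
But the pair (0,4) repeats: cell (0,1) has L1 = 0, L2 = 4, and cell (2,0) has L1 = 0, L2 = 4.
A repeated pair means some other pair never occurs (only 15 distinct pairs out of 25), so the squares are not orthogonal.
Conclusion: NO.

NO


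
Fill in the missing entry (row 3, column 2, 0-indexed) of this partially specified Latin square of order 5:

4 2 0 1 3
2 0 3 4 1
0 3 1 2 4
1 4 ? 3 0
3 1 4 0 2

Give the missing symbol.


Row 3 contains symbols [0, 1, 3, 4] — missing [2].
Column 2 contains symbols [0, 1, 3, 4] — missing [2].
The missing symbol must appear in both missing sets; intersection = [2].
Therefore the hidden value is 2.

Missing value = 2.


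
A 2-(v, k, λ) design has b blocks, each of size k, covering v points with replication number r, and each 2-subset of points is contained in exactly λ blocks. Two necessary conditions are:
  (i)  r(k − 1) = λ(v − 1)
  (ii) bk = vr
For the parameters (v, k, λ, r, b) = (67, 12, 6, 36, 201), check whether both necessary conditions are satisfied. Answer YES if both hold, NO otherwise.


Condition (i): r(k − 1) = 36·11 = 396; λ(v − 1) = 6·66 = 396. Match? YES.
Condition (ii): bk = 201·12 = 2412; vr = 67·36 = 2412. Match? YES.
Both conditions hold? YES.

YES


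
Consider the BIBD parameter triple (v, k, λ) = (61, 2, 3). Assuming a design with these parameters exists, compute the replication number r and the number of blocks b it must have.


Any 2-(v, k, λ) BIBD satisfies two necessary conditions:
  (i)  Each point sits in r blocks, and counting incidences through any fixed point gives r(k − 1) = λ(v − 1), so r = λ(v − 1)/(k − 1).
  (ii) Total incidences bk = vr, so b = vr/k.
Step 1: r = λ(v − 1)/(k − 1) = 3·(61 − 1)/(2 − 1) = 3·60/1 = 180/1 = 180.
Step 2: b = vr/k = 61·180/2 = 10980/2 = 5490.
Check integrality: r = 180 ∈ Z ✓, b = 5490 ∈ Z ✓.
(These identities are necessary conditions: they determine r and b for any design with these parameters, but do not by themselves prove that one exists.)

r = 180, b = 5490.


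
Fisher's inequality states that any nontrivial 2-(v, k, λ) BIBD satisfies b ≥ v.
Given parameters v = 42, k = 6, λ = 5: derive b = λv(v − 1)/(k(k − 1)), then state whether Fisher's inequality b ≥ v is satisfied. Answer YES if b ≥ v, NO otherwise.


r = λ(v − 1)/(k − 1) = 5·41/5 = 41.
b = vr/k = 42·41/6 = 287.
Fisher's inequality: b ≥ v ⇔ 287 ≥ 42? YES.

YES


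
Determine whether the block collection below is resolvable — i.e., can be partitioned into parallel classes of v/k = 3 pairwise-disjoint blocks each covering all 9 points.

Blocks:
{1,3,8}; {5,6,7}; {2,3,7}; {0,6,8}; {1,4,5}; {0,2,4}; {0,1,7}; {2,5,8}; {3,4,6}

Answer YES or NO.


v = 9, block size k = 3, number of blocks = 9.
For resolvability, blocks must partition into parallel classes of size v/k = 3.
Total blocks must therefore be a multiple of 3: 9 = 3·3 + 0 ⇒ divisible ✓.
Greedy packing gives 3 candidate class(es). Each should be a full parallel class (size 3, covers all 9 points).
  Class 1 (3 blocks): {1,3,8}; {5,6,7}; {0,2,4}. Points covered: [0, 1, 2, 3, 4, 5, 6, 7, 8].
  Class 2 (3 blocks): {2,3,7}; {0,6,8}; {1,4,5}. Points covered: [0, 1, 2, 3, 4, 5, 6, 7, 8].
  Class 3 (3 blocks): {0,1,7}; {2,5,8}; {3,4,6}. Points covered: [0, 1, 2, 3, 4, 5, 6, 7, 8].
All classes full (size 3)? YES. All classes cover every point? YES.
Resolvable? YES.

YES


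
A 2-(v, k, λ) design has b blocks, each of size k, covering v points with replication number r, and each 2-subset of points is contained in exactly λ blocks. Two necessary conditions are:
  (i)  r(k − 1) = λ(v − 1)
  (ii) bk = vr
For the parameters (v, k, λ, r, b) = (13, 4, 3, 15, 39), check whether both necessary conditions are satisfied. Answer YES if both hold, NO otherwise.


Condition (i): r(k − 1) = 15·3 = 45; λ(v − 1) = 3·12 = 36. Match? NO.
Condition (ii): bk = 39·4 = 156; vr = 13·15 = 195. Match? NO.
Both conditions hold? NO.

NO


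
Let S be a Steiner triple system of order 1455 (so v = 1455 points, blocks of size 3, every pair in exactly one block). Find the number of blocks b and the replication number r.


An STS(v) is a 2-(v, 3, 1) BIBD: block size k = 3, λ = 1.
Replication: r(k − 1) = λ(v − 1) ⇒ r·2 = 1455 − 1 = 1454 ⇒ r = 727.
Block count: b = v(v − 1)/6 = 1455·1454/6 = 2115570/6 = 352595.
(Check via bk = vr: 352595·3 = 1057785 = 1455·727 = 1057785 ✓.)

r = 727, b = 352595.


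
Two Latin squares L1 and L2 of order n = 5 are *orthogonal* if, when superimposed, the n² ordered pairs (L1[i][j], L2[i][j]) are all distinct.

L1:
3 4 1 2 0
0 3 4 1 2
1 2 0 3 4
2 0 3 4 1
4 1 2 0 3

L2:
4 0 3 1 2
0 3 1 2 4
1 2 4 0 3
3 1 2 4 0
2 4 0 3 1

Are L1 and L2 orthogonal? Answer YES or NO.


Form the n² = 25 superimposed pairs (L1[i][j], L2[i][j]), row by row (rows and columns indexed from 0):
row 0: (3,4) (4,0) (1,3) (2,1) (0,2)
row 1: (0,0) (3,3) (4,1) (1,2) (2,4)
row 2: (1,1) (2,2) (0,4) (3,0) (4,3)
row 3: (2,3) (0,1) (3,2) (4,4) (1,0)
row 4: (4,2) (1,4) (2,0) (0,3) (3,1)
Orthogonality requires all 25 pairs distinct.
Check by first coordinate: for each symbol s of L1, list the L2 entries in the n cells where L1 = s; they must all differ.
  L1 = 0: L2 entries (in reading order) 2, 0, 4, 1, 3 — all 5 distinct ✓
  L1 = 1: L2 entries (in reading order) 3, 2, 1, 0, 4 — all 5 distinct ✓
  L1 = 2: L2 entries (in reading order) 1, 4, 2, 3, 0 — all 5 distinct ✓
  L1 = 3: L2 entries (in reading order) 4, 3, 0, 2, 1 — all 5 distinct ✓
  L1 = 4: L2 entries (in reading order) 0, 1, 3, 4, 2 — all 5 distinct ✓
Every symbol of L1 meets every symbol of L2 exactly once, so all 25 pairs are distinct (25 of 25).
Conclusion: YES.

YES


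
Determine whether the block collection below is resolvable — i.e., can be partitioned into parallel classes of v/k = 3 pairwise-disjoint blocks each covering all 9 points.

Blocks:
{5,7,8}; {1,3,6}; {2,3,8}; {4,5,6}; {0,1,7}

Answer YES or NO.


v = 9, block size k = 3, number of blocks = 5.
For resolvability, blocks must partition into parallel classes of size v/k = 3.
Total blocks must therefore be a multiple of 3: 5 = 3·1 + 2 ⇒ not divisible ✗.
Resolvable? NO.

NO


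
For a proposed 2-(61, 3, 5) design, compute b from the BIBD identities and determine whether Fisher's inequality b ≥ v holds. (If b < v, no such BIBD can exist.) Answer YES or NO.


r = λ(v − 1)/(k − 1) = 5·60/2 = 150.
b = vr/k = 61·150/3 = 3050.
Fisher's inequality: b ≥ v ⇔ 3050 ≥ 61? YES.

YES


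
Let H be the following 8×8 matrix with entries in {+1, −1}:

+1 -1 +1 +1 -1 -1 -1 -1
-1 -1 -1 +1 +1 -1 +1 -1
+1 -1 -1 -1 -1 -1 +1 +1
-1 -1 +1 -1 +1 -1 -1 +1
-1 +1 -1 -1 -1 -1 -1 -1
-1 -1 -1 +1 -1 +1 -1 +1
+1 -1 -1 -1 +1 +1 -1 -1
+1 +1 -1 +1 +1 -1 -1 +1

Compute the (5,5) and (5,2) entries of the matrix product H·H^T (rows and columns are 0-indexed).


Row 2 of H: [1, -1, -1, -1, -1, -1, 1, 1].
Row 5 of H: [-1, -1, -1, 1, -1, 1, -1, 1].
(H·H^T)[5][5] = Σ_j H[5][j]·H[5][j] = (-1)² + (-1)² + (-1)² + (1)² + (-1)² + (1)² + (-1)² + (1)² = 1 + 1 + 1 + 1 + 1 + 1 + 1 + 1 = 8.
(H·H^T)[5][2] = Σ_j H[5][j]·H[2][j] = (-1)·(1) + (-1)·(-1) + (-1)·(-1) + (1)·(-1) + (-1)·(-1) + (1)·(-1) + (-1)·(1) + (1)·(1) = -1 + 1 + 1 + -1 + 1 + -1 + -1 + 1 = 0.
So rows 5 and 2 are orthogonal; the diagonal entry equals n = 8.

(5,5) entry = 8; (5,2) entry = 0.


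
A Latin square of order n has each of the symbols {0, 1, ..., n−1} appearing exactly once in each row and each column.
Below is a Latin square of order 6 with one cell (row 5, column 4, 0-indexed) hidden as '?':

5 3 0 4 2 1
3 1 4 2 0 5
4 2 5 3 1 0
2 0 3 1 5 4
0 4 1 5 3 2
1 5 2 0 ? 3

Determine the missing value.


Row 5 contains symbols [0, 1, 2, 3, 5] — missing [4].
Column 4 contains symbols [0, 1, 2, 3, 5] — missing [4].
The missing symbol must appear in both missing sets; intersection = [4].
Therefore the hidden value is 4.

Missing value = 4.


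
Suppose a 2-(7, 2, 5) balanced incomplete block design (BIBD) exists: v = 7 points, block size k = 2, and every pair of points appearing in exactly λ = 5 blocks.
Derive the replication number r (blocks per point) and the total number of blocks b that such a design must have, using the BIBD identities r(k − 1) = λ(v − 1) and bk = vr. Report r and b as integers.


Any 2-(v, k, λ) BIBD satisfies two necessary conditions:
  (i)  Each point sits in r blocks, and counting incidences through any fixed point gives r(k − 1) = λ(v − 1), so r = λ(v − 1)/(k − 1).
  (ii) Total incidences bk = vr, so b = vr/k.
Step 1: r = λ(v − 1)/(k − 1) = 5·(7 − 1)/(2 − 1) = 5·6/1 = 30/1 = 30.
Step 2: b = vr/k = 7·30/2 = 210/2 = 105.
Check integrality: r = 30 ∈ Z ✓, b = 105 ∈ Z ✓.
(These identities are necessary conditions: they determine r and b for any design with these parameters, but do not by themselves prove that one exists.)

r = 30, b = 105.


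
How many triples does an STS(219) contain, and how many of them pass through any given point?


An STS(v) is a 2-(v, 3, 1) BIBD: block size k = 3, λ = 1.
Replication: r(k − 1) = λ(v − 1) ⇒ r·2 = 219 − 1 = 218 ⇒ r = 109.
Block count: bk = vr ⇒ b·3 = 219·109 = 23871 ⇒ b = 7957.

r = 109, b = 7957.


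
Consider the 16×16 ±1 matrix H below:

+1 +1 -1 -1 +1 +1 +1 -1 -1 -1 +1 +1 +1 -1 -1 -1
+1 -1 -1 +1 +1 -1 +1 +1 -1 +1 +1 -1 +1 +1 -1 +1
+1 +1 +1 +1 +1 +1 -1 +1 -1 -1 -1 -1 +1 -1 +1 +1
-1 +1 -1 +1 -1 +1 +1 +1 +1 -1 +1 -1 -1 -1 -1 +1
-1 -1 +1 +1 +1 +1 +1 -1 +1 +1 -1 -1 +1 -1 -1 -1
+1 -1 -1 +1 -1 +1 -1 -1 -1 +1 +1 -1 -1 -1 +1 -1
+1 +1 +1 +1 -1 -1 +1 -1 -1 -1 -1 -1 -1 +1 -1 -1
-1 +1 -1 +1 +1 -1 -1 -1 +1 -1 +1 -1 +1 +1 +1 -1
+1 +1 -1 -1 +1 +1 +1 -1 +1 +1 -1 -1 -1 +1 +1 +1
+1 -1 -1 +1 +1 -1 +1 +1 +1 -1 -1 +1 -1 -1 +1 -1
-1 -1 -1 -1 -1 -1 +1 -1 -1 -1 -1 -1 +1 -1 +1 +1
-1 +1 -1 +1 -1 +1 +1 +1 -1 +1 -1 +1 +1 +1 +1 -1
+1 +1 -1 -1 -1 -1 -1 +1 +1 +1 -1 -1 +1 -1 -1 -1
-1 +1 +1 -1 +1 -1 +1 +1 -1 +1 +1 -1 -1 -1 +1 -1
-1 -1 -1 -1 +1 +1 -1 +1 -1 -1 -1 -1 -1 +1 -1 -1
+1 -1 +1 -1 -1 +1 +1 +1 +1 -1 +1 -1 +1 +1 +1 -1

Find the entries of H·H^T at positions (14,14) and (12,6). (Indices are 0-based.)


Row 6 of H: [1, 1, 1, 1, -1, -1, 1, -1, -1, -1, -1, -1, -1, 1, -1, -1].
Row 12 of H: [1, 1, -1, -1, -1, -1, -1, 1, 1, 1, -1, -1, 1, -1, -1, -1].
Row 14 of H: [-1, -1, -1, -1, 1, 1, -1, 1, -1, -1, -1, -1, -1, 1, -1, -1].
(H·H^T)[14][14] = Σ_j H[14][j]·H[14][j] = (-1)² + (-1)² + (-1)² + (-1)² + (1)² + (1)² + (-1)² + (1)² + (-1)² + (-1)² + (-1)² + (-1)² + (-1)² + (1)² + (-1)² + (-1)² = 1 + 1 + 1 + 1 + 1 + 1 + 1 + 1 + 1 + 1 + 1 + 1 + 1 + 1 + 1 + 1 = 16.
(H·H^T)[12][6] = Σ_j H[12][j]·H[6][j] = (1)·(1) + (1)·(1) + (-1)·(1) + (-1)·(1) + (-1)·(-1) + (-1)·(-1) + (-1)·(1) + (1)·(-1) + (1)·(-1) + (1)·(-1) + (-1)·(-1) + (-1)·(-1) + (1)·(-1) + (-1)·(1) + (-1)·(-1) + (-1)·(-1) = 1 + 1 + -1 + -1 + 1 + 1 + -1 + -1 + -1 + -1 + 1 + 1 + -1 + -1 + 1 + 1 = 0.
So rows 12 and 6 are orthogonal; the diagonal entry equals n = 16.

(14,14) entry = 16; (12,6) entry = 0.


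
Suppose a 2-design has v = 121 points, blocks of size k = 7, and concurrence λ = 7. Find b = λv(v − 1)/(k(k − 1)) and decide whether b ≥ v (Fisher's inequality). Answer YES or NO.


b = λv(v − 1)/(k(k − 1)) = 7·121·120/(7·6) = 101640/42 = 2420.
Compare with v = 121: b ≥ v, so Fisher's inequality holds.

YES


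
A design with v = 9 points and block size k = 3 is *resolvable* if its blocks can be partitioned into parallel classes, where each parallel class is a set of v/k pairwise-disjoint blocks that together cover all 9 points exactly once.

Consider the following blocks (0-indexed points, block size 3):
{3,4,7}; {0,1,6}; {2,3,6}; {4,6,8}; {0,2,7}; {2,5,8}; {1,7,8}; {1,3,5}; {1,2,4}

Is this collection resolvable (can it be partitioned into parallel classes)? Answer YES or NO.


v = 9, block size k = 3, number of blocks = 9.
For resolvability, blocks must partition into parallel classes of size v/k = 3.
Total blocks must therefore be a multiple of 3: 9 = 3·3 + 0 ⇒ divisible ✓.
Consider block {2,3,6}. The only other block(s) in the collection disjoint from it are {1,7,8} — just 1 block(s). Any parallel class containing {2,3,6} would need 2 other blocks each disjoint from it, so no parallel class of size 3 can contain {2,3,6}.
Since every block must belong to some parallel class in a resolution, the collection cannot be partitioned into parallel classes.
Resolvable? NO.

NO


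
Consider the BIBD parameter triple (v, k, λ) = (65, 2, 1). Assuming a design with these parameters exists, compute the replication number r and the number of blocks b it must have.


Any 2-(v, k, λ) BIBD satisfies two necessary conditions:
  (i)  Each point sits in r blocks, and counting incidences through any fixed point gives r(k − 1) = λ(v − 1), so r = λ(v − 1)/(k − 1).
  (ii) Total incidences bk = vr, so b = vr/k.
Step 1: r = λ(v − 1)/(k − 1) = 1·(65 − 1)/(2 − 1) = 1·64/1 = 64/1 = 64.
Step 2: b = vr/k = 65·64/2 = 4160/2 = 2080.
Check integrality: r = 64 ∈ Z ✓, b = 2080 ∈ Z ✓.
(These identities are necessary conditions: they determine r and b for any design with these parameters, but do not by themselves prove that one exists.)

r = 64, b = 2080.


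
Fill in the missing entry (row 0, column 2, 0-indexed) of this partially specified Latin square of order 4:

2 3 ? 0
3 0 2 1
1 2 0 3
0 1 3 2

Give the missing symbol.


Row 0 contains symbols [0, 2, 3] — missing [1].
Column 2 contains symbols [0, 2, 3] — missing [1].
The missing symbol must appear in both missing sets; intersection = [1].
Therefore the hidden value is 1.

Missing value = 1.


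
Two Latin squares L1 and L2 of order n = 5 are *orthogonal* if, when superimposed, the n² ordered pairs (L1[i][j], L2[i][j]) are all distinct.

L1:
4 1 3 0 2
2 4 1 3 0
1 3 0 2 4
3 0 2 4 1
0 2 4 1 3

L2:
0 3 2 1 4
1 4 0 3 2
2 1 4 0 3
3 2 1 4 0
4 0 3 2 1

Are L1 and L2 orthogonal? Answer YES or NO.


Form the n² = 25 superimposed pairs (L1[i][j], L2[i][j]), row by row (rows and columns indexed from 0):
row 0: (4,0) (1,3) (3,2) (0,1) (2,4)
row 1: (2,1) (4,4) (1,0) (3,3) (0,2)
row 2: (1,2) (3,1) (0,4) (2,0) (4,3)
row 3: (3,3) (0,2) (2,1) (4,4) (1,0)
row 4: (0,4) (2,0) (4,3) (1,2) (3,1)
Orthogonality requires all 25 pairs distinct.
But the pair (3,3) repeats: cell (1,3) has L1 = 3, L2 = 3, and cell (3,0) has L1 = 3, L2 = 3.
A repeated pair means some other pair never occurs (only 15 distinct pairs out of 25), so the squares are not orthogonal.
Conclusion: NO.

NO


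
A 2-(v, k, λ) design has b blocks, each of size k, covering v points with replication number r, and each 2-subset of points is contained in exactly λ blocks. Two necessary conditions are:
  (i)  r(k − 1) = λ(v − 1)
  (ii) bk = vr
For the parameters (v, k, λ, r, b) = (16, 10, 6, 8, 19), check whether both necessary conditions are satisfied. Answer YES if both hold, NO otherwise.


Condition (i): r(k − 1) = 8·9 = 72; λ(v − 1) = 6·15 = 90. Match? NO.
Condition (ii): bk = 19·10 = 190; vr = 16·8 = 128. Match? NO.
Both conditions hold? NO.

NO


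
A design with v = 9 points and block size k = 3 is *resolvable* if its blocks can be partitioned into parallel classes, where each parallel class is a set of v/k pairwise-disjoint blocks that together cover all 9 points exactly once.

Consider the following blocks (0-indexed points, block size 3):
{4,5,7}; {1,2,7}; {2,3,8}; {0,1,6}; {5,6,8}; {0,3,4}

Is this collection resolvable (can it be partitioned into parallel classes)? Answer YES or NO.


v = 9, block size k = 3, number of blocks = 6.
For resolvability, blocks must partition into parallel classes of size v/k = 3.
Total blocks must therefore be a multiple of 3: 6 = 3·2 + 0 ⇒ divisible ✓.
Greedy packing gives 2 candidate class(es). Each should be a full parallel class (size 3, covers all 9 points).
  Class 1 (3 blocks): {4,5,7}; {2,3,8}; {0,1,6}. Points covered: [0, 1, 2, 3, 4, 5, 6, 7, 8].
  Class 2 (3 blocks): {1,2,7}; {5,6,8}; {0,3,4}. Points covered: [0, 1, 2, 3, 4, 5, 6, 7, 8].
All classes full (size 3)? YES. All classes cover every point? YES.
Resolvable? YES.

YES


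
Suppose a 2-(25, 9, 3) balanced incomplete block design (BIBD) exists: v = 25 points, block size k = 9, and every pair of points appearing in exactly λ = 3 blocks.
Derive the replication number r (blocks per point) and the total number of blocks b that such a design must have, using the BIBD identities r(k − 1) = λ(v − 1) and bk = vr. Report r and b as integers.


Any 2-(v, k, λ) BIBD satisfies two necessary conditions:
  (i)  Each point sits in r blocks, and counting incidences through any fixed point gives r(k − 1) = λ(v − 1), so r = λ(v − 1)/(k − 1).
  (ii) Total incidences bk = vr, so b = vr/k.
Step 1: r = λ(v − 1)/(k − 1) = 3·(25 − 1)/(9 − 1) = 3·24/8 = 72/8 = 9.
Step 2: b = vr/k = 25·9/9 = 225/9 = 25.
Check integrality: r = 9 ∈ Z ✓, b = 25 ∈ Z ✓.
(These identities are necessary conditions: they determine r and b for any design with these parameters, but do not by themselves prove that one exists.)

r = 9, b = 25.


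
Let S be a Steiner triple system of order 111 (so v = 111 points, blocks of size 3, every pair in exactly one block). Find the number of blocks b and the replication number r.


An STS(v) is a 2-(v, 3, 1) BIBD: block size k = 3, λ = 1.
Replication: r(k − 1) = λ(v − 1) ⇒ r·2 = 111 − 1 = 110 ⇒ r = 55.
Block count: bk = vr ⇒ b·3 = 111·55 = 6105 ⇒ b = 2035.

r = 55, b = 2035.


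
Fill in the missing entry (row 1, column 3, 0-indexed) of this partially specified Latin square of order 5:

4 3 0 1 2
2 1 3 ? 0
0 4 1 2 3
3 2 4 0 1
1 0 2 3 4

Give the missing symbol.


Row 1 contains symbols [0, 1, 2, 3] — missing [4].
Column 3 contains symbols [0, 1, 2, 3] — missing [4].
The missing symbol must appear in both missing sets; intersection = [4].
Therefore the hidden value is 4.

Missing value = 4.


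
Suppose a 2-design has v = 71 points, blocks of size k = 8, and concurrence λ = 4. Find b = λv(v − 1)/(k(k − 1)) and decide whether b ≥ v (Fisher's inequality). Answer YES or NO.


r = λ(v − 1)/(k − 1) = 4·70/7 = 40.
b = vr/k = 71·40/8 = 355.
Fisher's inequality: b ≥ v ⇔ 355 ≥ 71? YES.

YES


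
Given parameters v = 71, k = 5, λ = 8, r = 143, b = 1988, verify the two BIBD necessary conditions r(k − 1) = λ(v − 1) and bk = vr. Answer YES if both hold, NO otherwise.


Condition (i): r(k − 1) = 143·4 = 572; λ(v − 1) = 8·70 = 560. Match? NO.
Condition (ii): bk = 1988·5 = 9940; vr = 71·143 = 10153. Match? NO.
Both conditions hold? NO.

NO


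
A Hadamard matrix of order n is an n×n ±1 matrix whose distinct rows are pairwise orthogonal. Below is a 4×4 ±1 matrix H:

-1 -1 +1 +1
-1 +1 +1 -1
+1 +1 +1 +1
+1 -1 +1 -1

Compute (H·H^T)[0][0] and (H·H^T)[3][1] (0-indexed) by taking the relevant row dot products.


Row 0 of H: [-1, -1, 1, 1].
Row 1 of H: [-1, 1, 1, -1].
Row 3 of H: [1, -1, 1, -1].
(H·H^T)[0][0] = Σ_j H[0][j]·H[0][j] = (-1)² + (-1)² + (1)² + (1)² = 1 + 1 + 1 + 1 = 4.
(H·H^T)[3][1] = Σ_j H[3][j]·H[1][j] = (1)·(-1) + (-1)·(1) + (1)·(1) + (-1)·(-1) = -1 + -1 + 1 + 1 = 0.
So rows 3 and 1 are orthogonal; the diagonal entry equals n = 4.

(0,0) entry = 4; (3,1) entry = 0.


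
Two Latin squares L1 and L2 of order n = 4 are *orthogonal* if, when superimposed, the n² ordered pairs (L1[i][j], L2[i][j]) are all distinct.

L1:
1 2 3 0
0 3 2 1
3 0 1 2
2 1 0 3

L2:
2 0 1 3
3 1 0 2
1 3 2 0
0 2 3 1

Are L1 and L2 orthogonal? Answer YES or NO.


Form the n² = 16 superimposed pairs (L1[i][j], L2[i][j]), row by row (rows and columns indexed from 0):
row 0: (1,2) (2,0) (3,1) (0,3)
row 1: (0,3) (3,1) (2,0) (1,2)
row 2: (3,1) (0,3) (1,2) (2,0)
row 3: (2,0) (1,2) (0,3) (3,1)
Orthogonality requires all 16 pairs distinct.
But the pair (0,3) repeats: cell (0,3) has L1 = 0, L2 = 3, and cell (1,0) has L1 = 0, L2 = 3.
A repeated pair means some other pair never occurs (only 4 distinct pairs out of 16), so the squares are not orthogonal.
Conclusion: NO.

NO


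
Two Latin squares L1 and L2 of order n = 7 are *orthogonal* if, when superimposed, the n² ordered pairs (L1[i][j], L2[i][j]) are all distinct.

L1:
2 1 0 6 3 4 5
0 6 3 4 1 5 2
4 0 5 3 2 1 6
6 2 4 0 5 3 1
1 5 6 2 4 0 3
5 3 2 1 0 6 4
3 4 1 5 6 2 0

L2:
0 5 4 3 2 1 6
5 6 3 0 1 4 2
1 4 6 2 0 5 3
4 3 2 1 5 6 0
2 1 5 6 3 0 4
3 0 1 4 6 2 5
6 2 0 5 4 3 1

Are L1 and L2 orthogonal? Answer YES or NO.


Form the n² = 49 superimposed pairs (L1[i][j], L2[i][j]), row by row (rows and columns indexed from 0):
row 0: (2,0) (1,5) (0,4) (6,3) (3,2) (4,1) (5,6)
row 1: (0,5) (6,6) (3,3) (4,0) (1,1) (5,4) (2,2)
row 2: (4,1) (0,4) (5,6) (3,2) (2,0) (1,5) (6,3)
row 3: (6,4) (2,3) (4,2) (0,1) (5,5) (3,6) (1,0)
row 4: (1,2) (5,1) (6,5) (2,6) (4,3) (0,0) (3,4)
row 5: (5,3) (3,0) (2,1) (1,4) (0,6) (6,2) (4,5)
row 6: (3,6) (4,2) (1,0) (5,5) (6,4) (2,3) (0,1)
Orthogonality requires all 49 pairs distinct.
But the pair (4,1) repeats: cell (0,5) has L1 = 4, L2 = 1, and cell (2,0) has L1 = 4, L2 = 1.
A repeated pair means some other pair never occurs (only 35 distinct pairs out of 49), so the squares are not orthogonal.
Conclusion: NO.

NO


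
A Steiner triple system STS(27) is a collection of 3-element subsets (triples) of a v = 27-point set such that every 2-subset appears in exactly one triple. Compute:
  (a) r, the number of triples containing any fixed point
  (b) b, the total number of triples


An STS(v) is a 2-(v, 3, 1) BIBD: block size k = 3, λ = 1.
Replication: r(k − 1) = λ(v − 1) ⇒ r·2 = 27 − 1 = 26 ⇒ r = 13.
Block count: bk = vr ⇒ b·3 = 27·13 = 351 ⇒ b = 117.
(Check via b = v(v − 1)/6 = 27·26/6 = 702/6 = 117.)

r = 13, b = 117.


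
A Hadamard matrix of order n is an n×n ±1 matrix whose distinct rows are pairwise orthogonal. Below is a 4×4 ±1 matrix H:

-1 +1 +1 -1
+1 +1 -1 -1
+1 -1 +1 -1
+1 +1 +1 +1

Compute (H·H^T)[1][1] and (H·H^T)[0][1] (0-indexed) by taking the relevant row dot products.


Row 0 of H: [-1, 1, 1, -1].
Row 1 of H: [1, 1, -1, -1].
(H·H^T)[1][1] = Σ_j H[1][j]·H[1][j] = (1)² + (1)² + (-1)² + (-1)² = 1 + 1 + 1 + 1 = 4.
(H·H^T)[0][1] = Σ_j H[0][j]·H[1][j] = (-1)·(1) + (1)·(1) + (1)·(-1) + (-1)·(-1) = -1 + 1 + -1 + 1 = 0.
So rows 0 and 1 are orthogonal; the diagonal entry equals n = 4.

(1,1) entry = 4; (0,1) entry = 0.


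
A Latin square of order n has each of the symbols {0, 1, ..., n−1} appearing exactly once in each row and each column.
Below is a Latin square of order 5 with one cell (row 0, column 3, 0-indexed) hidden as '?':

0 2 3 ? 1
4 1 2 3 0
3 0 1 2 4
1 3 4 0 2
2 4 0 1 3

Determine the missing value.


Row 0 contains symbols [0, 1, 2, 3] — missing [4].
Column 3 contains symbols [0, 1, 2, 3] — missing [4].
The missing symbol must appear in both missing sets; intersection = [4].
Therefore the hidden value is 4.

Missing value = 4.


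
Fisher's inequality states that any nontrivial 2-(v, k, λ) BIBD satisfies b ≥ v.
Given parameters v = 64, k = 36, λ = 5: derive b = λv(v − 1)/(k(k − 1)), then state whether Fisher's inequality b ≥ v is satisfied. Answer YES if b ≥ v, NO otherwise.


r = λ(v − 1)/(k − 1) = 5·63/35 = 9.
b = vr/k = 64·9/36 = 16.
Fisher's inequality: b ≥ v ⇔ 16 ≥ 64? NO.

NO


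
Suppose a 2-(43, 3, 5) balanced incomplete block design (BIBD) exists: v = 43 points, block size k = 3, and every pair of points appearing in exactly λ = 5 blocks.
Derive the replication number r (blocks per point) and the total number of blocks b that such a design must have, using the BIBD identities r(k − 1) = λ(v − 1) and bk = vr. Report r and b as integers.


Any 2-(v, k, λ) BIBD satisfies two necessary conditions:
  (i)  Each point sits in r blocks, and counting incidences through any fixed point gives r(k − 1) = λ(v − 1), so r = λ(v − 1)/(k − 1).
  (ii) Total incidences bk = vr, so b = vr/k.
Step 1: r = λ(v − 1)/(k − 1) = 5·(43 − 1)/(3 − 1) = 5·42/2 = 210/2 = 105.
Step 2: b = vr/k = 43·105/3 = 4515/3 = 1505.
Check integrality: r = 105 ∈ Z ✓, b = 1505 ∈ Z ✓.
(These identities are necessary conditions: they determine r and b for any design with these parameters, but do not by themselves prove that one exists.)

r = 105, b = 1505.


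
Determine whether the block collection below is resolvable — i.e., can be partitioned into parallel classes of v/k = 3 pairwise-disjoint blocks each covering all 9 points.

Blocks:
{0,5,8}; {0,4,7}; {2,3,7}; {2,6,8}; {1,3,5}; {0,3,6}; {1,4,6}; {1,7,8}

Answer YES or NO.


v = 9, block size k = 3, number of blocks = 8.
For resolvability, blocks must partition into parallel classes of size v/k = 3.
Total blocks must therefore be a multiple of 3: 8 = 3·2 + 2 ⇒ not divisible ✗.
Resolvable? NO.

NO


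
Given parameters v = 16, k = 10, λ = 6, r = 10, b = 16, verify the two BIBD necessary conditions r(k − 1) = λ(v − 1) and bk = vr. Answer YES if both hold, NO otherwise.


Condition (i): r(k − 1) = 10·9 = 90; λ(v − 1) = 6·15 = 90. Match? YES.
Condition (ii): bk = 16·10 = 160; vr = 16·10 = 160. Match? YES.
Both conditions hold? YES.

YES


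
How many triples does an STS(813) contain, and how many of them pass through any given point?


An STS(v) is a 2-(v, 3, 1) BIBD: block size k = 3, λ = 1.
Replication: r(k − 1) = λ(v − 1) ⇒ r·2 = 813 − 1 = 812 ⇒ r = 406.
Block count: b = v(v − 1)/6 = 813·812/6 = 660156/6 = 110026.
(Check via bk = vr: 110026·3 = 330078 = 813·406 = 330078 ✓.)

r = 406, b = 110026.


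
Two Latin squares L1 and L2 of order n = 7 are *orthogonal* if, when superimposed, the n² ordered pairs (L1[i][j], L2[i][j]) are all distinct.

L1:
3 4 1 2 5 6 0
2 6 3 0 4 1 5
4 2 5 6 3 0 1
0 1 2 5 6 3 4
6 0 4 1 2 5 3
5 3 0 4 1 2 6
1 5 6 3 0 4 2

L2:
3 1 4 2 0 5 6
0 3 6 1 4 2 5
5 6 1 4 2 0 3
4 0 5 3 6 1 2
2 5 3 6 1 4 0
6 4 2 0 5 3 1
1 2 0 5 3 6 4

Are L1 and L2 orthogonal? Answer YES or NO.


Form the n² = 49 superimposed pairs (L1[i][j], L2[i][j]), row by row (rows and columns indexed from 0):
row 0: (3,3) (4,1) (1,4) (2,2) (5,0) (6,5) (0,6)
row 1: (2,0) (6,3) (3,6) (0,1) (4,4) (1,2) (5,5)
row 2: (4,5) (2,6) (5,1) (6,4) (3,2) (0,0) (1,3)
row 3: (0,4) (1,0) (2,5) (5,3) (6,6) (3,1) (4,2)
row 4: (6,2) (0,5) (4,3) (1,6) (2,1) (5,4) (3,0)
row 5: (5,6) (3,4) (0,2) (4,0) (1,5) (2,3) (6,1)
row 6: (1,1) (5,2) (6,0) (3,5) (0,3) (4,6) (2,4)
Orthogonality requires all 49 pairs distinct.
Check by first coordinate: for each symbol s of L1, list the L2 entries in the n cells where L1 = s; they must all differ.
  L1 = 0: L2 entries (in reading order) 6, 1, 0, 4, 5, 2, 3 — all 7 distinct ✓
  L1 = 1: L2 entries (in reading order) 4, 2, 3, 0, 6, 5, 1 — all 7 distinct ✓
  L1 = 2: L2 entries (in reading order) 2, 0, 6, 5, 1, 3, 4 — all 7 distinct ✓
  L1 = 3: L2 entries (in reading order) 3, 6, 2, 1, 0, 4, 5 — all 7 distinct ✓
  L1 = 4: L2 entries (in reading order) 1, 4, 5, 2, 3, 0, 6 — all 7 distinct ✓
  L1 = 5: L2 entries (in reading order) 0, 5, 1, 3, 4, 6, 2 — all 7 distinct ✓
  L1 = 6: L2 entries (in reading order) 5, 3, 4, 6, 2, 1, 0 — all 7 distinct ✓
Every symbol of L1 meets every symbol of L2 exactly once, so all 49 pairs are distinct (49 of 49).
Conclusion: YES.

YES


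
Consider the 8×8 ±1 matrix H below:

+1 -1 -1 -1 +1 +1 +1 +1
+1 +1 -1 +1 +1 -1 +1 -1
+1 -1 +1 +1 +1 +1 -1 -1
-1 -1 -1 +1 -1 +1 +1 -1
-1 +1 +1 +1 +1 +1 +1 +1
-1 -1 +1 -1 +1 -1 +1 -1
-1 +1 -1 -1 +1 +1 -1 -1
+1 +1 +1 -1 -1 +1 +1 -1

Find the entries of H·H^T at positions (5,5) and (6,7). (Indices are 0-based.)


Row 5 of H: [-1, -1, 1, -1, 1, -1, 1, -1].
Row 6 of H: [-1, 1, -1, -1, 1, 1, -1, -1].
Row 7 of H: [1, 1, 1, -1, -1, 1, 1, -1].
(H·H^T)[5][5] = Σ_j H[5][j]·H[5][j] = (-1)² + (-1)² + (1)² + (-1)² + (1)² + (-1)² + (1)² + (-1)² = 1 + 1 + 1 + 1 + 1 + 1 + 1 + 1 = 8.
(H·H^T)[6][7] = Σ_j H[6][j]·H[7][j] = (-1)·(1) + (1)·(1) + (-1)·(1) + (-1)·(-1) + (1)·(-1) + (1)·(1) + (-1)·(1) + (-1)·(-1) = -1 + 1 + -1 + 1 + -1 + 1 + -1 + 1 = 0.
So rows 6 and 7 are orthogonal; the diagonal entry equals n = 8.

(5,5) entry = 8; (6,7) entry = 0.


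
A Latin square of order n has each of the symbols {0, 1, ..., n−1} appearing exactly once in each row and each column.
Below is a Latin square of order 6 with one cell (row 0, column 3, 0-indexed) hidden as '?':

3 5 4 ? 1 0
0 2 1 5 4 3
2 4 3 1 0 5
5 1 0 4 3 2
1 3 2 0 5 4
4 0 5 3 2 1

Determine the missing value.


Row 0 contains symbols [0, 1, 3, 4, 5] — missing [2].
Column 3 contains symbols [0, 1, 3, 4, 5] — missing [2].
The missing symbol must appear in both missing sets; intersection = [2].
Therefore the hidden value is 2.

Missing value = 2.


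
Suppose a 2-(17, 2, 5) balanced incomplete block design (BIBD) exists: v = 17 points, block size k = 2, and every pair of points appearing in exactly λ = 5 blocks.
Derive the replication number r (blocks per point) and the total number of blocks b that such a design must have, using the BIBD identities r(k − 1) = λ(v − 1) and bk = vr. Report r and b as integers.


Any 2-(v, k, λ) BIBD satisfies two necessary conditions:
  (i)  Each point sits in r blocks, and counting incidences through any fixed point gives r(k − 1) = λ(v − 1), so r = λ(v − 1)/(k − 1).
  (ii) Total incidences bk = vr, so b = vr/k.
Step 1: r = λ(v − 1)/(k − 1) = 5·(17 − 1)/(2 − 1) = 5·16/1 = 80/1 = 80.
Step 2: b = vr/k = 17·80/2 = 1360/2 = 680.
Check integrality: r = 80 ∈ Z ✓, b = 680 ∈ Z ✓.
(These identities are necessary conditions: they determine r and b for any design with these parameters, but do not by themselves prove that one exists.)

r = 80, b = 680.


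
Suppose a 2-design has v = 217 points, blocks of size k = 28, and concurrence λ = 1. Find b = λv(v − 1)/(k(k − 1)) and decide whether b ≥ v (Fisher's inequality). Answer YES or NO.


r = λ(v − 1)/(k − 1) = 1·216/27 = 8.
b = vr/k = 217·8/28 = 62.
Fisher's inequality: b ≥ v ⇔ 62 ≥ 217? NO.

NO


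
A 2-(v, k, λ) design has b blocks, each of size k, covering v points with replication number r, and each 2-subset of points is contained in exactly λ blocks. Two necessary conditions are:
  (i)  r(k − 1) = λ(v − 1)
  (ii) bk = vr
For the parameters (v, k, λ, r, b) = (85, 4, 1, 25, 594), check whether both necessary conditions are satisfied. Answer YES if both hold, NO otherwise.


Condition (i): r(k − 1) = 25·3 = 75; λ(v − 1) = 1·84 = 84. Match? NO.
Condition (ii): bk = 594·4 = 2376; vr = 85·25 = 2125. Match? NO.
Both conditions hold? NO.

NO


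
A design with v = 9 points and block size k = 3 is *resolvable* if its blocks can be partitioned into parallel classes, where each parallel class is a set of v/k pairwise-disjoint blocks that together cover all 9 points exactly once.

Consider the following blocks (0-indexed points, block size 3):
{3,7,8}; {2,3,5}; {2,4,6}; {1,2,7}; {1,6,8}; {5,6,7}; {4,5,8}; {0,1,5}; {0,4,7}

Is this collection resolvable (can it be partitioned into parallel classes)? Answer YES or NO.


v = 9, block size k = 3, number of blocks = 9.
For resolvability, blocks must partition into parallel classes of size v/k = 3.
Total blocks must therefore be a multiple of 3: 9 = 3·3 + 0 ⇒ divisible ✓.
Consider block {1,2,7}. The only other block(s) in the collection disjoint from it are {4,5,8} — just 1 block(s). Any parallel class containing {1,2,7} would need 2 other blocks each disjoint from it, so no parallel class of size 3 can contain {1,2,7}.
Since every block must belong to some parallel class in a resolution, the collection cannot be partitioned into parallel classes.
Resolvable? NO.

NO


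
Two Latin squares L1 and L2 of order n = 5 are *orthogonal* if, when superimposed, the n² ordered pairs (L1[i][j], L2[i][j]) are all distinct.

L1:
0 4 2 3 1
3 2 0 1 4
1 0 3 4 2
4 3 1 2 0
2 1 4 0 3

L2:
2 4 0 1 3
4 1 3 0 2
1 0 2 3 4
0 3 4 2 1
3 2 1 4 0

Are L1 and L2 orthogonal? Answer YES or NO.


Form the n² = 25 superimposed pairs (L1[i][j], L2[i][j]), row by row (rows and columns indexed from 0):
row 0: (0,2) (4,4) (2,0) (3,1) (1,3)
row 1: (3,4) (2,1) (0,3) (1,0) (4,2)
row 2: (1,1) (0,0) (3,2) (4,3) (2,4)
row 3: (4,0) (3,3) (1,4) (2,2) (0,1)
row 4: (2,3) (1,2) (4,1) (0,4) (3,0)
Orthogonality requires all 25 pairs distinct.
Check by first coordinate: for each symbol s of L1, list the L2 entries in the n cells where L1 = s; they must all differ.
  L1 = 0: L2 entries (in reading order) 2, 3, 0, 1, 4 — all 5 distinct ✓
  L1 = 1: L2 entries (in reading order) 3, 0, 1, 4, 2 — all 5 distinct ✓
  L1 = 2: L2 entries (in reading order) 0, 1, 4, 2, 3 — all 5 distinct ✓
  L1 = 3: L2 entries (in reading order) 1, 4, 2, 3, 0 — all 5 distinct ✓
  L1 = 4: L2 entries (in reading order) 4, 2, 3, 0, 1 — all 5 distinct ✓
Every symbol of L1 meets every symbol of L2 exactly once, so all 25 pairs are distinct (25 of 25).
Conclusion: YES.

YES


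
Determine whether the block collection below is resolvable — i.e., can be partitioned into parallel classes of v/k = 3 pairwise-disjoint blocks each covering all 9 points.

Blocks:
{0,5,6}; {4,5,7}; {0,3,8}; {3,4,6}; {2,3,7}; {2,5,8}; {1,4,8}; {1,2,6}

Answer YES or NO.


v = 9, block size k = 3, number of blocks = 8.
For resolvability, blocks must partition into parallel classes of size v/k = 3.
Total blocks must therefore be a multiple of 3: 8 = 3·2 + 2 ⇒ not divisible ✗.
Resolvable? NO.

NO


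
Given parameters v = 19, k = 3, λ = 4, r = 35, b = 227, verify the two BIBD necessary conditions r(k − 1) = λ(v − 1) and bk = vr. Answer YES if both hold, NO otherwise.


Condition (i): r(k − 1) = 35·2 = 70; λ(v − 1) = 4·18 = 72. Match? NO.
Condition (ii): bk = 227·3 = 681; vr = 19·35 = 665. Match? NO.
Both conditions hold? NO.

NO


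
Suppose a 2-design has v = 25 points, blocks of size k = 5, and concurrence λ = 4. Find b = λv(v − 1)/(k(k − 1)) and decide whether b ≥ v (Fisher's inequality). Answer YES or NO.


b = λv(v − 1)/(k(k − 1)) = 4·25·24/(5·4) = 2400/20 = 120.
Compare with v = 25: b ≥ v, so Fisher's inequality holds.

YES


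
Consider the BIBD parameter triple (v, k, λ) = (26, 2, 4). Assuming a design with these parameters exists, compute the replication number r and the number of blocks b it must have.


Any 2-(v, k, λ) BIBD satisfies two necessary conditions:
  (i)  Each point sits in r blocks, and counting incidences through any fixed point gives r(k − 1) = λ(v − 1), so r = λ(v − 1)/(k − 1).
  (ii) Total incidences bk = vr, so b = vr/k.
Step 1: r = λ(v − 1)/(k − 1) = 4·(26 − 1)/(2 − 1) = 4·25/1 = 100/1 = 100.
Step 2: b = vr/k = 26·100/2 = 2600/2 = 1300.
Check integrality: r = 100 ∈ Z ✓, b = 1300 ∈ Z ✓.
(These identities are necessary conditions: they determine r and b for any design with these parameters, but do not by themselves prove that one exists.)

r = 100, b = 1300.


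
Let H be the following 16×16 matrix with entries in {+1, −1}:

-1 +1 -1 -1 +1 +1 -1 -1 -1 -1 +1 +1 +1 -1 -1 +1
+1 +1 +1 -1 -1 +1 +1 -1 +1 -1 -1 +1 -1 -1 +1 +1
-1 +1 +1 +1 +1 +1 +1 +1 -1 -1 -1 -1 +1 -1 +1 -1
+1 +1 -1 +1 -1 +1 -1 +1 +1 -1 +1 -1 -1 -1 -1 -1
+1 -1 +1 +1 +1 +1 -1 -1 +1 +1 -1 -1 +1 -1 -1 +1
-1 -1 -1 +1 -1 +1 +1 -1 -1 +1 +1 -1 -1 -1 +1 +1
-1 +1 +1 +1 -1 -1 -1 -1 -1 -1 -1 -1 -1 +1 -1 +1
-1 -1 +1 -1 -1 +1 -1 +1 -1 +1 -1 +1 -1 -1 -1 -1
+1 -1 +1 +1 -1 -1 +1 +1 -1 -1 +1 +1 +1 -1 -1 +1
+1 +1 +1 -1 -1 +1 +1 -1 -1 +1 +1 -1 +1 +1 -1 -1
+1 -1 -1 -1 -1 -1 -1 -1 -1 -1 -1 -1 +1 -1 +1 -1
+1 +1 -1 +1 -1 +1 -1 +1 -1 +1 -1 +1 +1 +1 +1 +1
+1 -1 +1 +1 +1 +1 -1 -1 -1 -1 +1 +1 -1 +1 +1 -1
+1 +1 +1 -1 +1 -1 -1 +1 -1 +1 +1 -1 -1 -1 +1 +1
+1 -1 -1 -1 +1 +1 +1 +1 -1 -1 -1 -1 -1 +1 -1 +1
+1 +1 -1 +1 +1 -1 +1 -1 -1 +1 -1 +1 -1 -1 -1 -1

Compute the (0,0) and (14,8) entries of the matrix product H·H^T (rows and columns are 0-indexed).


Row 0 of H: [-1, 1, -1, -1, 1, 1, -1, -1, -1, -1, 1, 1, 1, -1, -1, 1].
Row 8 of H: [1, -1, 1, 1, -1, -1, 1, 1, -1, -1, 1, 1, 1, -1, -1, 1].
Row 14 of H: [1, -1, -1, -1, 1, 1, 1, 1, -1, -1, -1, -1, -1, 1, -1, 1].
(H·H^T)[0][0] = Σ_j H[0][j]·H[0][j] = (-1)² + (1)² + (-1)² + (-1)² + (1)² + (1)² + (-1)² + (-1)² + (-1)² + (-1)² + (1)² + (1)² + (1)² + (-1)² + (-1)² + (1)² = 1 + 1 + 1 + 1 + 1 + 1 + 1 + 1 + 1 + 1 + 1 + 1 + 1 + 1 + 1 + 1 = 16.
(H·H^T)[14][8] = Σ_j H[14][j]·H[8][j] = (1)·(1) + (-1)·(-1) + (-1)·(1) + (-1)·(1) + (1)·(-1) + (1)·(-1) + (1)·(1) + (1)·(1) + (-1)·(-1) + (-1)·(-1) + (-1)·(1) + (-1)·(1) + (-1)·(1) + (1)·(-1) + (-1)·(-1) + (1)·(1) = 1 + 1 + -1 + -1 + -1 + -1 + 1 + 1 + 1 + 1 + -1 + -1 + -1 + -1 + 1 + 1 = 0.
So rows 14 and 8 are orthogonal; the diagonal entry equals n = 16.

(0,0) entry = 16; (14,8) entry = 0.


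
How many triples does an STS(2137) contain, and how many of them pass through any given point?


An STS(v) is a 2-(v, 3, 1) BIBD: block size k = 3, λ = 1.
Replication: r(k − 1) = λ(v − 1) ⇒ r·2 = 2137 − 1 = 2136 ⇒ r = 1068.
Block count: b = v(v − 1)/6 = 2137·2136/6 = 4564632/6 = 760772.
(Check via bk = vr: 760772·3 = 2282316 = 2137·1068 = 2282316 ✓.)

r = 1068, b = 760772.


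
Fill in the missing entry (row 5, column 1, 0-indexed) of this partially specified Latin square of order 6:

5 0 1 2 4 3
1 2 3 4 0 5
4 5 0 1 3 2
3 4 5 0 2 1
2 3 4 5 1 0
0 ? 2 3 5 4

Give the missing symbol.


Row 5 contains symbols [0, 2, 3, 4, 5] — missing [1].
Column 1 contains symbols [0, 2, 3, 4, 5] — missing [1].
The missing symbol must appear in both missing sets; intersection = [1].
Therefore the hidden value is 1.

Missing value = 1.
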